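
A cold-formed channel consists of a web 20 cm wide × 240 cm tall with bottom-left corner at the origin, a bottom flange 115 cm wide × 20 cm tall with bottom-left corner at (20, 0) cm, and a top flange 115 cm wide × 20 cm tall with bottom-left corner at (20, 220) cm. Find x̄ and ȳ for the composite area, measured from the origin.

x̄ = 43.03 cm, ȳ = 120.00 cm

web: A = 20 × 240 = 4800.00, centroid at (10.00, 120.00).
bottom flange: A = 115 × 20 = 2300.00, centroid at (77.50, 10.00).
top flange: A = 115 × 20 = 2300.00, centroid at (77.50, 230.00).
ΣA = 9400.00 cm², ΣAx̄ = 404500.00 cm³, ΣAȳ = 1128000.00 cm³.
x̄ = 404500.00/9400.00 = 43.03 cm; ȳ = 1128000.00/9400.00 = 120.00 cm.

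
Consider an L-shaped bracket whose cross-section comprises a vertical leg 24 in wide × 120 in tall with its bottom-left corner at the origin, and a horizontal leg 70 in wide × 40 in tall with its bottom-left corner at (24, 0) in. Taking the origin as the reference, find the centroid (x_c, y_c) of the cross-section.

x_c = 35.17 in, y_c = 40.28 in

Part | A | x̄ᵢ | ȳᵢ | A·x̄ᵢ | A·ȳᵢ
vertical leg | 2880.00 | 12.00 | 60.00 | 34560.00 | 172800.00
horizontal leg | 2800.00 | 59.00 | 20.00 | 165200.00 | 56000.00
Σ | 5680.00 |  |  | 199760.00 | 228800.00
x_c = 199760.00 / 5680.00 = 35.17 in
y_c = 228800.00 / 5680.00 = 40.28 in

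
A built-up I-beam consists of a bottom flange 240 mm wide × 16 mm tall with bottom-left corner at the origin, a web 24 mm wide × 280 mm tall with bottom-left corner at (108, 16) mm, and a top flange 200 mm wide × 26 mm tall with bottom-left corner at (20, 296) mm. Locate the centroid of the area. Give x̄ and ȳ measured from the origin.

x̄ = 120.00 mm, ȳ = 170.42 mm

bottom flange: A = 240 × 16 = 3840.00, centroid at (120.00, 8.00).
web: A = 24 × 280 = 6720.00, centroid at (120.00, 156.00).
top flange: A = 200 × 26 = 5200.00, centroid at (120.00, 309.00).
ΣA = 15760.00 mm², ΣAx̄ = 1891200.00 mm³, ΣAȳ = 2685840.00 mm³.
x̄ = 1891200.00/15760.00 = 120.00 mm; ȳ = 2685840.00/15760.00 = 170.42 mm.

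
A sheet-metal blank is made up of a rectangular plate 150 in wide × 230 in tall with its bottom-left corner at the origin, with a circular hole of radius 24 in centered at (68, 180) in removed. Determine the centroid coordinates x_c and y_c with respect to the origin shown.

x_c = 75.39 in, y_c = 111.40 in

plate: A = 150 × 230 = 34500.00, centroid at (75.00, 115.00).
hole: A = −π·24² = -1809.56, centroid at (68.00, 180.00).
ΣA = 32690.44 in²
ΣAx_c = (34500.00)(75.00) + (-1809.56)(68.00) = 2464450.10 in³
ΣAy_c = (34500.00)(115.00) + (-1809.56)(180.00) = 3641779.67 in³
x_c = 2464450.10 / 32690.44 = 75.39 in
y_c = 3641779.67 / 32690.44 = 111.40 in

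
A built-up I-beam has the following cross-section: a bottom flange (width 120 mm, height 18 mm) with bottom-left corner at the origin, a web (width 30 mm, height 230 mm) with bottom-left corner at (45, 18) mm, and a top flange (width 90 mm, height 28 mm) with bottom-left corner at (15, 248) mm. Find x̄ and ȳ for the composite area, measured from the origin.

Part | A | x̄ᵢ | ȳᵢ | A·x̄ᵢ | A·ȳᵢ
bottom flange | 2160.00 | 60.00 | 9.00 | 129600.00 | 19440.00
web | 6900.00 | 60.00 | 133.00 | 414000.00 | 917700.00
top flange | 2520.00 | 60.00 | 262.00 | 151200.00 | 660240.00
Σ | 11580.00 |  |  | 694800.00 | 1597380.00
x̄ = 694800.00 / 11580.00 = 60.00 mm
ȳ = 1597380.00 / 11580.00 = 137.94 mm

x̄ = 60.00 mm, ȳ = 137.94 mm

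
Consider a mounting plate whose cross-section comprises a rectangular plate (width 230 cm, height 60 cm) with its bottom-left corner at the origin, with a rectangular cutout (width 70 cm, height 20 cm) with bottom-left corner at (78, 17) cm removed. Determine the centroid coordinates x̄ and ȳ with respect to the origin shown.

x̄ = 115.23 cm, ȳ = 30.34 cm

plate: A = 230 × 60 = 13800.00, centroid at (115.00, 30.00).
hole: A = −(70 × 20) = -1400.00, centroid at (113.00, 27.00).
ΣA = 12400.00 cm²
ΣAx̄ = (13800.00)(115.00) + (-1400.00)(113.00) = 1428800.00 cm³
ΣAȳ = (13800.00)(30.00) + (-1400.00)(27.00) = 376200.00 cm³
x̄ = 1428800.00 / 12400.00 = 115.23 cm
ȳ = 376200.00 / 12400.00 = 30.34 cm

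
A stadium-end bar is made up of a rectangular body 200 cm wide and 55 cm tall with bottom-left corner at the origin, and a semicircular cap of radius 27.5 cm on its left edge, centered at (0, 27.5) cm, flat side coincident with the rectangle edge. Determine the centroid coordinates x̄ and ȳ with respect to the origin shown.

x̄ = 89.12 cm, ȳ = 27.50 cm

rectangular body: A = 200 × 55 = 11000.00, centroid at (100.00, 27.50).
semicircular end: A = ½π·27.5² = 1187.91, centroid at (-11.67, 27.50).
ΣA = 12187.91 cm², ΣAx̄ = 1086135.42 cm³, ΣAȳ = 335167.65 cm³.
x̄ = 1086135.42/12187.91 = 89.12 cm; ȳ = 335167.65/12187.91 = 27.50 cm.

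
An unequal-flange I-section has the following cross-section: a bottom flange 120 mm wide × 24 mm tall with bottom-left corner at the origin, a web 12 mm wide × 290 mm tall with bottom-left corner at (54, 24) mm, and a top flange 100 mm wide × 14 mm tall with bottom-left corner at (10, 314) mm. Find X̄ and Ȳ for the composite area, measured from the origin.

X̄ = 60.00 mm, Ȳ = 138.15 mm

bottom flange: A = 120 × 24 = 2880.00, centroid at (60.00, 12.00).
web: A = 12 × 290 = 3480.00, centroid at (60.00, 169.00).
top flange: A = 100 × 14 = 1400.00, centroid at (60.00, 321.00).
ΣA = 7760.00 mm²
ΣAX̄ = (2880.00)(60.00) + (3480.00)(60.00) + (1400.00)(60.00) = 465600.00 mm³
ΣAȲ = (2880.00)(12.00) + (3480.00)(169.00) + (1400.00)(321.00) = 1072080.00 mm³
X̄ = 465600.00 / 7760.00 = 60.00 mm
Ȳ = 1072080.00 / 7760.00 = 138.15 mm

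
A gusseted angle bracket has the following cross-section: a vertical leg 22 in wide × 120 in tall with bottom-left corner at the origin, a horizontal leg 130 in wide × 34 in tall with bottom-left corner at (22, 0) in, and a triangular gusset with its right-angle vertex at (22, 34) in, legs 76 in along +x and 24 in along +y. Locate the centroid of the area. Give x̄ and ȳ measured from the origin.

x̄ = 57.29 in, ȳ = 34.10 in

vertical leg: A = 22 × 120 = 2640.00, centroid at (11.00, 60.00).
horizontal leg: A = 130 × 34 = 4420.00, centroid at (87.00, 17.00).
gusset: A = ½·76·24 = 912.00, centroid at (47.33, 42.00).
ΣA = 7972.00 in²
ΣAx̄ = (2640.00)(11.00) + (4420.00)(87.00) + (912.00)(47.33) = 456748.00 in³
ΣAȳ = (2640.00)(60.00) + (4420.00)(17.00) + (912.00)(42.00) = 271844.00 in³
x̄ = 456748.00 / 7972.00 = 57.29 in
ȳ = 271844.00 / 7972.00 = 34.10 in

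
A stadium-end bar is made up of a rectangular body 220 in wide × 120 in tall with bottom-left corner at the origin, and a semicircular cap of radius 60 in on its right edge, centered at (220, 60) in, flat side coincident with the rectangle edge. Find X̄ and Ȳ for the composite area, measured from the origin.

Part | A | x̄ᵢ | ȳᵢ | A·x̄ᵢ | A·ȳᵢ
rectangular body | 26400.00 | 110.00 | 60.00 | 2904000.00 | 1584000.00
semicircular end | 5654.87 | 245.46 | 60.00 | 1388070.69 | 339292.01
Σ | 32054.87 |  |  | 4292070.69 | 1923292.01
X̄ = 4292070.69 / 32054.87 = 133.90 in
Ȳ = 1923292.01 / 32054.87 = 60.00 in

X̄ = 133.90 in, Ȳ = 60.00 in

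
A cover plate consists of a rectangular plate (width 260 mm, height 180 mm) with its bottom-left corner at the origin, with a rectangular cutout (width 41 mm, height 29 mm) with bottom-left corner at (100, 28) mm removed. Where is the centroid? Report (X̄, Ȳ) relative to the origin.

X̄ = 130.25 mm, Ȳ = 91.24 mm

plate: A = 260 × 180 = 46800.00, centroid at (130.00, 90.00).
hole: A = −(41 × 29) = -1189.00, centroid at (120.50, 42.50).
ΣA = 45611.00 mm², ΣAX̄ = 5940725.50 mm³, ΣAȲ = 4161467.50 mm³.
X̄ = 5940725.50/45611.00 = 130.25 mm; Ȳ = 4161467.50/45611.00 = 91.24 mm.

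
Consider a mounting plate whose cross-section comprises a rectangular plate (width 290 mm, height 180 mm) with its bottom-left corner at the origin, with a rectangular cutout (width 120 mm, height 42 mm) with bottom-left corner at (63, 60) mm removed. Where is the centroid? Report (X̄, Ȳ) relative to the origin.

X̄ = 147.35 mm, Ȳ = 90.96 mm

Part | A | x̄ᵢ | ȳᵢ | A·x̄ᵢ | A·ȳᵢ
plate | 52200.00 | 145.00 | 90.00 | 7569000.00 | 4698000.00
hole | -5040.00 | 123.00 | 81.00 | -619920.00 | -408240.00
Σ | 47160.00 |  |  | 6949080.00 | 4289760.00
X̄ = 6949080.00 / 47160.00 = 147.35 mm
Ȳ = 4289760.00 / 47160.00 = 90.96 mm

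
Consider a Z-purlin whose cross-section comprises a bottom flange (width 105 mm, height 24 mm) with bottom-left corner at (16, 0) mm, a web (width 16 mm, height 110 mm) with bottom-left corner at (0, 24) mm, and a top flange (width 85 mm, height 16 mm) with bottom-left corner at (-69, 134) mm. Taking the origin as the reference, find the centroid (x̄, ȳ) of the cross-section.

x̄ = 26.71 mm, ȳ = 64.26 mm

bottom flange: A = 105 × 24 = 2520.00, centroid at (68.50, 12.00).
web: A = 16 × 110 = 1760.00, centroid at (8.00, 79.00).
top flange: A = 85 × 16 = 1360.00, centroid at (-26.50, 142.00).
ΣA = 5640.00 mm²
ΣAx̄ = (2520.00)(68.50) + (1760.00)(8.00) + (1360.00)(-26.50) = 150660.00 mm³
ΣAȳ = (2520.00)(12.00) + (1760.00)(79.00) + (1360.00)(142.00) = 362400.00 mm³
x̄ = 150660.00 / 5640.00 = 26.71 mm
ȳ = 362400.00 / 5640.00 = 64.26 mm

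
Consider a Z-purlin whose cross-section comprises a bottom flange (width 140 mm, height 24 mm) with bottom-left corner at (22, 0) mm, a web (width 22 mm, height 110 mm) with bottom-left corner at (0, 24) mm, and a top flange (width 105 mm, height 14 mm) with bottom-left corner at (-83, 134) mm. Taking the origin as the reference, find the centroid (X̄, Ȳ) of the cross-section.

X̄ = 40.12 mm, Ȳ = 60.52 mm

bottom flange: A = 140 × 24 = 3360.00, centroid at (92.00, 12.00).
web: A = 22 × 110 = 2420.00, centroid at (11.00, 79.00).
top flange: A = 105 × 14 = 1470.00, centroid at (-30.50, 141.00).
ΣA = 7250.00 mm²
ΣAX̄ = (3360.00)(92.00) + (2420.00)(11.00) + (1470.00)(-30.50) = 290905.00 mm³
ΣAȲ = (3360.00)(12.00) + (2420.00)(79.00) + (1470.00)(141.00) = 438770.00 mm³
X̄ = 290905.00 / 7250.00 = 40.12 mm
Ȳ = 438770.00 / 7250.00 = 60.52 mm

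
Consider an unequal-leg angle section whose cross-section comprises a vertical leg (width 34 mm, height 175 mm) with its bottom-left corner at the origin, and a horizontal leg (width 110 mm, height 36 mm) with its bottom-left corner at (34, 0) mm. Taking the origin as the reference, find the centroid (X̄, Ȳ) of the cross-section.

vertical leg: A = 34 × 175 = 5950.00, centroid at (17.00, 87.50).
horizontal leg: A = 110 × 36 = 3960.00, centroid at (89.00, 18.00).
ΣA = 9910.00 mm²
ΣAX̄ = (5950.00)(17.00) + (3960.00)(89.00) = 453590.00 mm³
ΣAȲ = (5950.00)(87.50) + (3960.00)(18.00) = 591905.00 mm³
X̄ = 453590.00 / 9910.00 = 45.77 mm
Ȳ = 591905.00 / 9910.00 = 59.73 mm

X̄ = 45.77 mm, Ȳ = 59.73 mm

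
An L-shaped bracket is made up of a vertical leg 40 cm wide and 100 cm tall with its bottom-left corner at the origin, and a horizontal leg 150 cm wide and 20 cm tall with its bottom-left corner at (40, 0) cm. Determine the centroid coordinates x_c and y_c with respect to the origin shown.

x_c = 60.71 cm, y_c = 32.86 cm

Part | A | x̄ᵢ | ȳᵢ | A·x̄ᵢ | A·ȳᵢ
vertical leg | 4000.00 | 20.00 | 50.00 | 80000.00 | 200000.00
horizontal leg | 3000.00 | 115.00 | 10.00 | 345000.00 | 30000.00
Σ | 7000.00 |  |  | 425000.00 | 230000.00
x_c = 425000.00 / 7000.00 = 60.71 cm
y_c = 230000.00 / 7000.00 = 32.86 cm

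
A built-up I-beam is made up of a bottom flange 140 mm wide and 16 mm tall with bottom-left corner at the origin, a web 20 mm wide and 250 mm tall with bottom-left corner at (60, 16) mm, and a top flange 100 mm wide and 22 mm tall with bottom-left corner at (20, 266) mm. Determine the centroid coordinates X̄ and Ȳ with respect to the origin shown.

bottom flange: A = 140 × 16 = 2240.00, centroid at (70.00, 8.00).
web: A = 20 × 250 = 5000.00, centroid at (70.00, 141.00).
top flange: A = 100 × 22 = 2200.00, centroid at (70.00, 277.00).
ΣA = 9440.00 mm², ΣAX̄ = 660800.00 mm³, ΣAȲ = 1332320.00 mm³.
X̄ = 660800.00/9440.00 = 70.00 mm; Ȳ = 1332320.00/9440.00 = 141.14 mm.

X̄ = 70.00 mm, Ȳ = 141.14 mm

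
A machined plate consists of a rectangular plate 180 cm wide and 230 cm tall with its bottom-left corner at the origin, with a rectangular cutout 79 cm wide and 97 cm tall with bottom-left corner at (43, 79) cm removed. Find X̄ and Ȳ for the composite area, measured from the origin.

X̄ = 91.70 cm, Ȳ = 112.16 cm

plate: A = 180 × 230 = 41400.00, centroid at (90.00, 115.00).
hole: A = −(79 × 97) = -7663.00, centroid at (82.50, 127.50).
ΣA = 33737.00 cm²
ΣAX̄ = (41400.00)(90.00) + (-7663.00)(82.50) = 3093802.50 cm³
ΣAȲ = (41400.00)(115.00) + (-7663.00)(127.50) = 3783967.50 cm³
X̄ = 3093802.50 / 33737.00 = 91.70 cm
Ȳ = 3783967.50 / 33737.00 = 112.16 cm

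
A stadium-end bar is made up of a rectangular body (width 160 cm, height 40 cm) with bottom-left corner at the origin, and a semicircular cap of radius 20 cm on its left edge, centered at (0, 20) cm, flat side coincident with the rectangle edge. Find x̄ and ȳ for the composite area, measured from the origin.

rectangular body: A = 160 × 40 = 6400.00, centroid at (80.00, 20.00).
semicircular end: A = ½π·20² = 628.32, centroid at (-8.49, 20.00).
ΣA = 7028.32 cm², ΣAx̄ = 506666.67 cm³, ΣAȳ = 140566.37 cm³.
x̄ = 506666.67/7028.32 = 72.09 cm; ȳ = 140566.37/7028.32 = 20.00 cm.

x̄ = 72.09 cm, ȳ = 20.00 cm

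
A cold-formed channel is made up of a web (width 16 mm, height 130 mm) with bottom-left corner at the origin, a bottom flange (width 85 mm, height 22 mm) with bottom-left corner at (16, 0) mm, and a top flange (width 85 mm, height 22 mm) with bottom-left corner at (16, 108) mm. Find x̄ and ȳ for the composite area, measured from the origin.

web: A = 16 × 130 = 2080.00, centroid at (8.00, 65.00).
bottom flange: A = 85 × 22 = 1870.00, centroid at (58.50, 11.00).
top flange: A = 85 × 22 = 1870.00, centroid at (58.50, 119.00).
ΣA = 5820.00 mm²
ΣAx̄ = (2080.00)(8.00) + (1870.00)(58.50) + (1870.00)(58.50) = 235430.00 mm³
ΣAȳ = (2080.00)(65.00) + (1870.00)(11.00) + (1870.00)(119.00) = 378300.00 mm³
x̄ = 235430.00 / 5820.00 = 40.45 mm
ȳ = 378300.00 / 5820.00 = 65.00 mm

x̄ = 40.45 mm, ȳ = 65.00 mm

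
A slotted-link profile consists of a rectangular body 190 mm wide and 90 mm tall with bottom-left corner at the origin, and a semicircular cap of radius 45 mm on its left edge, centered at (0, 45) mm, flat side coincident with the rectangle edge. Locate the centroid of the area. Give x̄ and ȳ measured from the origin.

x̄ = 77.10 mm, ȳ = 45.00 mm

rectangular body: A = 190 × 90 = 17100.00, centroid at (95.00, 45.00).
semicircular end: A = ½π·45² = 3180.86, centroid at (-19.10, 45.00).
ΣA = 20280.86 mm², ΣAx̄ = 1563750.00 mm³, ΣAȳ = 912638.82 mm³.
x̄ = 1563750.00/20280.86 = 77.10 mm; ȳ = 912638.82/20280.86 = 45.00 mm.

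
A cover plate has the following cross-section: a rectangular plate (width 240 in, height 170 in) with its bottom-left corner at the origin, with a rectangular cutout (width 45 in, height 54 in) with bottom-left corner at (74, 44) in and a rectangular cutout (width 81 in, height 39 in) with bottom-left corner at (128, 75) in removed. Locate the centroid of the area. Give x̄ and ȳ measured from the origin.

x̄ = 117.27 in, ȳ = 85.11 in

plate: A = 240 × 170 = 40800.00, centroid at (120.00, 85.00).
hole 1: A = −(45 × 54) = -2430.00, centroid at (96.50, 71.00).
hole 2: A = −(81 × 39) = -3159.00, centroid at (168.50, 94.50).
ΣA = 35211.00 in², ΣAx̄ = 4129213.50 in³, ΣAȳ = 2996944.50 in³.
x̄ = 4129213.50/35211.00 = 117.27 in; ȳ = 2996944.50/35211.00 = 85.11 in.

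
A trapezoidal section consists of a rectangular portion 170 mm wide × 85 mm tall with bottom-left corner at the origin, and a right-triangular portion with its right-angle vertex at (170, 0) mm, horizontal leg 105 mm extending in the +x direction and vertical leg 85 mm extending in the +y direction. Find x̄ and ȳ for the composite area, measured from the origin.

Part | A | x̄ᵢ | ȳᵢ | A·x̄ᵢ | A·ȳᵢ
rectangular portion | 14450.00 | 85.00 | 42.50 | 1228250.00 | 614125.00
triangular portion | 4462.50 | 205.00 | 28.33 | 914812.50 | 126437.50
Σ | 18912.50 |  |  | 2143062.50 | 740562.50
x̄ = 2143062.50 / 18912.50 = 113.31 mm
ȳ = 740562.50 / 18912.50 = 39.16 mm

x̄ = 113.31 mm, ȳ = 39.16 mm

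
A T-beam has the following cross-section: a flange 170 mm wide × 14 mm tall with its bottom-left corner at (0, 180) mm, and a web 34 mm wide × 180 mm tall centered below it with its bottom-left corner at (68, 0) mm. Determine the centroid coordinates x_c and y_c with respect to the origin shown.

web: A = 34 × 180 = 6120.00, centroid at (85.00, 90.00).
flange: A = 170 × 14 = 2380.00, centroid at (85.00, 187.00).
ΣA = 8500.00 mm², ΣAx_c = 722500.00 mm³, ΣAy_c = 995860.00 mm³.
x_c = 722500.00/8500.00 = 85.00 mm; y_c = 995860.00/8500.00 = 117.16 mm.

x_c = 85.00 mm, y_c = 117.16 mm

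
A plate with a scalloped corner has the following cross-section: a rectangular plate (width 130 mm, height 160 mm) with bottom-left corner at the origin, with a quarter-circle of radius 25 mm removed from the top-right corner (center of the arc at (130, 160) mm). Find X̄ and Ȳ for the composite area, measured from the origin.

X̄ = 63.69 mm, Ȳ = 78.32 mm

Part | A | x̄ᵢ | ȳᵢ | A·x̄ᵢ | A·ȳᵢ
plate | 20800.00 | 65.00 | 80.00 | 1352000.00 | 1664000.00
removed quarter-circle | -490.87 | 119.39 | 149.39 | -58605.27 | -73331.48
Σ | 20309.13 |  |  | 1293394.73 | 1590668.52
X̄ = 1293394.73 / 20309.13 = 63.69 mm
Ȳ = 1590668.52 / 20309.13 = 78.32 mm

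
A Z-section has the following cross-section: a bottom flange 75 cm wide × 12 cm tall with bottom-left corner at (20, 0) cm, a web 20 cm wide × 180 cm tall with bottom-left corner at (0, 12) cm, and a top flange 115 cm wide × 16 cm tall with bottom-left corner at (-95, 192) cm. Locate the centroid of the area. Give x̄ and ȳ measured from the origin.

bottom flange: A = 75 × 12 = 900.00, centroid at (57.50, 6.00).
web: A = 20 × 180 = 3600.00, centroid at (10.00, 102.00).
top flange: A = 115 × 16 = 1840.00, centroid at (-37.50, 200.00).
ΣA = 6340.00 cm²
ΣAx̄ = (900.00)(57.50) + (3600.00)(10.00) + (1840.00)(-37.50) = 18750.00 cm³
ΣAȳ = (900.00)(6.00) + (3600.00)(102.00) + (1840.00)(200.00) = 740600.00 cm³
x̄ = 18750.00 / 6340.00 = 2.96 cm
ȳ = 740600.00 / 6340.00 = 116.81 cm

x̄ = 2.96 cm, ȳ = 116.81 cm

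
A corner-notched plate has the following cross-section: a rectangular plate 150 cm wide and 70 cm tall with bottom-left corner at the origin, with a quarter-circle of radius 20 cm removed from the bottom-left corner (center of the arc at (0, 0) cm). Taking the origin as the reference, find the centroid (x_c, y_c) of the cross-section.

x_c = 77.05 cm, y_c = 35.82 cm

plate: A = 150 × 70 = 10500.00, centroid at (75.00, 35.00).
removed quarter-circle: A = −¼π·20² = -314.16, centroid at (8.49, 8.49).
ΣA = 10185.84 cm²
ΣAx_c = (10500.00)(75.00) + (-314.16)(8.49) = 784833.33 cm³
ΣAy_c = (10500.00)(35.00) + (-314.16)(8.49) = 364833.33 cm³
x_c = 784833.33 / 10185.84 = 77.05 cm
y_c = 364833.33 / 10185.84 = 35.82 cm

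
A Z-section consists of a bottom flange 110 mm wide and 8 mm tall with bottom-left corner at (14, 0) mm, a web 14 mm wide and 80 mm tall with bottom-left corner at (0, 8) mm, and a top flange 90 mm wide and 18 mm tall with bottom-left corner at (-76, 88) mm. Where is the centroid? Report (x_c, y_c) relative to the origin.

bottom flange: A = 110 × 8 = 880.00, centroid at (69.00, 4.00).
web: A = 14 × 80 = 1120.00, centroid at (7.00, 48.00).
top flange: A = 90 × 18 = 1620.00, centroid at (-31.00, 97.00).
ΣA = 3620.00 mm², ΣAx_c = 18340.00 mm³, ΣAy_c = 214420.00 mm³.
x_c = 18340.00/3620.00 = 5.07 mm; y_c = 214420.00/3620.00 = 59.23 mm.

x_c = 5.07 mm, y_c = 59.23 mm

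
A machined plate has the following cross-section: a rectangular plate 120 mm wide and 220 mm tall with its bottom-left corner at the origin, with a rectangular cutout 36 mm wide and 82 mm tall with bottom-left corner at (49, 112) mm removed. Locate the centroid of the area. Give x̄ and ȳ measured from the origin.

Part | A | x̄ᵢ | ȳᵢ | A·x̄ᵢ | A·ȳᵢ
plate | 26400.00 | 60.00 | 110.00 | 1584000.00 | 2904000.00
hole | -2952.00 | 67.00 | 153.00 | -197784.00 | -451656.00
Σ | 23448.00 |  |  | 1386216.00 | 2452344.00
x̄ = 1386216.00 / 23448.00 = 59.12 mm
ȳ = 2452344.00 / 23448.00 = 104.59 mm

x̄ = 59.12 mm, ȳ = 104.59 mm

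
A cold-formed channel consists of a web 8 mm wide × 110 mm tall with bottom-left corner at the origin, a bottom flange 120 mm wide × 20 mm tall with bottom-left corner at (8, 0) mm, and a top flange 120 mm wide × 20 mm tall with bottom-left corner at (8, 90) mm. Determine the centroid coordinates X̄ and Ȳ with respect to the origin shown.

X̄ = 58.08 mm, Ȳ = 55.00 mm

web: A = 8 × 110 = 880.00, centroid at (4.00, 55.00).
bottom flange: A = 120 × 20 = 2400.00, centroid at (68.00, 10.00).
top flange: A = 120 × 20 = 2400.00, centroid at (68.00, 100.00).
ΣA = 5680.00 mm², ΣAX̄ = 329920.00 mm³, ΣAȲ = 312400.00 mm³.
X̄ = 329920.00/5680.00 = 58.08 mm; Ȳ = 312400.00/5680.00 = 55.00 mm.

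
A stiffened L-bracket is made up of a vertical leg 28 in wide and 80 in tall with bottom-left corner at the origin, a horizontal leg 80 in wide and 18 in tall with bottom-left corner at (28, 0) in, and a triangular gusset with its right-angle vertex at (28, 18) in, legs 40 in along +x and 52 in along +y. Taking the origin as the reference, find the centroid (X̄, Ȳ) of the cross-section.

X̄ = 36.50 in, Ȳ = 29.51 in

Part | A | x̄ᵢ | ȳᵢ | A·x̄ᵢ | A·ȳᵢ
vertical leg | 2240.00 | 14.00 | 40.00 | 31360.00 | 89600.00
horizontal leg | 1440.00 | 68.00 | 9.00 | 97920.00 | 12960.00
gusset | 1040.00 | 41.33 | 35.33 | 42986.67 | 36746.67
Σ | 4720.00 |  |  | 172266.67 | 139306.67
X̄ = 172266.67 / 4720.00 = 36.50 in
Ȳ = 139306.67 / 4720.00 = 29.51 in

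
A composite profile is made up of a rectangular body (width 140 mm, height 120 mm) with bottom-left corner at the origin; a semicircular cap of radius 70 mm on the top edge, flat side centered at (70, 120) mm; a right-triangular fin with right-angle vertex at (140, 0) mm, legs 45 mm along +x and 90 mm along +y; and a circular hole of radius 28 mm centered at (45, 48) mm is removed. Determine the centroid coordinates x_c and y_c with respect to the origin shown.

rectangular body: A = 140 × 120 = 16800.00, centroid at (70.00, 60.00).
semicircular top: A = ½π·70² = 7696.90, centroid at (70.00, 149.71).
triangular fin: A = ½·45·90 = 2025.00, centroid at (155.00, 30.00).
hole: A = −π·28² = -2463.01, centroid at (45.00, 48.00).
ΣA = 24058.89 mm², ΣAx_c = 1917822.75 mm³, ΣAy_c = 2102820.49 mm³.
x_c = 1917822.75/24058.89 = 79.71 mm; y_c = 2102820.49/24058.89 = 87.40 mm.

x_c = 79.71 mm, y_c = 87.40 mm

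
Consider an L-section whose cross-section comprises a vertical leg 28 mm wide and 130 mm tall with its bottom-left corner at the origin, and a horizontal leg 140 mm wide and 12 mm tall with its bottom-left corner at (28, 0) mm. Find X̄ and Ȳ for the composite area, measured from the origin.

vertical leg: A = 28 × 130 = 3640.00, centroid at (14.00, 65.00).
horizontal leg: A = 140 × 12 = 1680.00, centroid at (98.00, 6.00).
ΣA = 5320.00 mm², ΣAX̄ = 215600.00 mm³, ΣAȲ = 246680.00 mm³.
X̄ = 215600.00/5320.00 = 40.53 mm; Ȳ = 246680.00/5320.00 = 46.37 mm.

X̄ = 40.53 mm, Ȳ = 46.37 mm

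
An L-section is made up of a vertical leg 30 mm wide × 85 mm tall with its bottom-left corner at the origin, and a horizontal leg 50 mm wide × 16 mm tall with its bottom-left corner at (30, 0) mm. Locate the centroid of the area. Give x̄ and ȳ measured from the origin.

x̄ = 24.55 mm, ȳ = 34.26 mm

vertical leg: A = 30 × 85 = 2550.00, centroid at (15.00, 42.50).
horizontal leg: A = 50 × 16 = 800.00, centroid at (55.00, 8.00).
ΣA = 3350.00 mm², ΣAx̄ = 82250.00 mm³, ΣAȳ = 114775.00 mm³.
x̄ = 82250.00/3350.00 = 24.55 mm; ȳ = 114775.00/3350.00 = 34.26 mm.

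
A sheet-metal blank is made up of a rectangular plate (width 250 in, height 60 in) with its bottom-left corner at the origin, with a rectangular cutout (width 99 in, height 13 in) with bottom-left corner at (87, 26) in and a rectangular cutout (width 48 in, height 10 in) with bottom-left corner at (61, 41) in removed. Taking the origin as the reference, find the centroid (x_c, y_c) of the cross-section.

x_c = 125.33 in, y_c = 29.18 in

Part | A | x̄ᵢ | ȳᵢ | A·x̄ᵢ | A·ȳᵢ
plate | 15000.00 | 125.00 | 30.00 | 1875000.00 | 450000.00
hole 1 | -1287.00 | 136.50 | 32.50 | -175675.50 | -41827.50
hole 2 | -480.00 | 85.00 | 46.00 | -40800.00 | -22080.00
Σ | 13233.00 |  |  | 1658524.50 | 386092.50
x_c = 1658524.50 / 13233.00 = 125.33 in
y_c = 386092.50 / 13233.00 = 29.18 in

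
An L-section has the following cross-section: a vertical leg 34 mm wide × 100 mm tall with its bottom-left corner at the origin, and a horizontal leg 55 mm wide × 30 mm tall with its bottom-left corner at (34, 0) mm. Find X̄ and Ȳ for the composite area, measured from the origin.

X̄ = 31.54 mm, Ȳ = 38.56 mm

vertical leg: A = 34 × 100 = 3400.00, centroid at (17.00, 50.00).
horizontal leg: A = 55 × 30 = 1650.00, centroid at (61.50, 15.00).
ΣA = 5050.00 mm²
ΣAX̄ = (3400.00)(17.00) + (1650.00)(61.50) = 159275.00 mm³
ΣAȲ = (3400.00)(50.00) + (1650.00)(15.00) = 194750.00 mm³
X̄ = 159275.00 / 5050.00 = 31.54 mm
Ȳ = 194750.00 / 5050.00 = 38.56 mm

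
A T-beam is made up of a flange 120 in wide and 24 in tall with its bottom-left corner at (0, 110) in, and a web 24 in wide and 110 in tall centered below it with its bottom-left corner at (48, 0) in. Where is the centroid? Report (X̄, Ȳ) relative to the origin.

web: A = 24 × 110 = 2640.00, centroid at (60.00, 55.00).
flange: A = 120 × 24 = 2880.00, centroid at (60.00, 122.00).
ΣA = 5520.00 in²
ΣAX̄ = (2640.00)(60.00) + (2880.00)(60.00) = 331200.00 in³
ΣAȲ = (2640.00)(55.00) + (2880.00)(122.00) = 496560.00 in³
X̄ = 331200.00 / 5520.00 = 60.00 in
Ȳ = 496560.00 / 5520.00 = 89.96 in

X̄ = 60.00 in, Ȳ = 89.96 in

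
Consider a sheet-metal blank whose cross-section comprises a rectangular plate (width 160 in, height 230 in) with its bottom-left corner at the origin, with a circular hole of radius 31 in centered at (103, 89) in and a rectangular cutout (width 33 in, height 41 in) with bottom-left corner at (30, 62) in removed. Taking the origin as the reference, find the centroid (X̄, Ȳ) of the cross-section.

X̄ = 79.26 in, Ȳ = 118.78 in

plate: A = 160 × 230 = 36800.00, centroid at (80.00, 115.00).
hole 1: A = −π·31² = -3019.07, centroid at (103.00, 89.00).
hole 2: A = −(33 × 41) = -1353.00, centroid at (46.50, 82.50).
ΣA = 32427.93 in², ΣAX̄ = 2570121.23 in³, ΣAȲ = 3851680.22 in³.
X̄ = 2570121.23/32427.93 = 79.26 in; Ȳ = 3851680.22/32427.93 = 118.78 in.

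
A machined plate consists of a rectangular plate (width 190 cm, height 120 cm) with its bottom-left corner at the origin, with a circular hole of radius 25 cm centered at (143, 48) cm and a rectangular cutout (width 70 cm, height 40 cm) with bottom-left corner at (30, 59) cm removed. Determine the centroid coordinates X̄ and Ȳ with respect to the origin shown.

Part | A | x̄ᵢ | ȳᵢ | A·x̄ᵢ | A·ȳᵢ
plate | 22800.00 | 95.00 | 60.00 | 2166000.00 | 1368000.00
hole 1 | -1963.50 | 143.00 | 48.00 | -280779.84 | -94247.78
hole 2 | -2800.00 | 65.00 | 79.00 | -182000.00 | -221200.00
Σ | 18036.50 |  |  | 1703220.16 | 1052552.22
X̄ = 1703220.16 / 18036.50 = 94.43 cm
Ȳ = 1052552.22 / 18036.50 = 58.36 cm

X̄ = 94.43 cm, Ȳ = 58.36 cm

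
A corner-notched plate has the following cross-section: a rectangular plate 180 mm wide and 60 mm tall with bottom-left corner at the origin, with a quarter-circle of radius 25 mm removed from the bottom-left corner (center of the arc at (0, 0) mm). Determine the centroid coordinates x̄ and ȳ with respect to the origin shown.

plate: A = 180 × 60 = 10800.00, centroid at (90.00, 30.00).
removed quarter-circle: A = −¼π·25² = -490.87, centroid at (10.61, 10.61).
ΣA = 10309.13 mm², ΣAx̄ = 966791.67 mm³, ΣAȳ = 318791.67 mm³.
x̄ = 966791.67/10309.13 = 93.78 mm; ȳ = 318791.67/10309.13 = 30.92 mm.

x̄ = 93.78 mm, ȳ = 30.92 mm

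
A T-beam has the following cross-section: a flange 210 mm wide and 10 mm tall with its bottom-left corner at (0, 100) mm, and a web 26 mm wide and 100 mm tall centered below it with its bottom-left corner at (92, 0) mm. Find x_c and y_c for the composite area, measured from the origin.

web: A = 26 × 100 = 2600.00, centroid at (105.00, 50.00).
flange: A = 210 × 10 = 2100.00, centroid at (105.00, 105.00).
ΣA = 4700.00 mm², ΣAx_c = 493500.00 mm³, ΣAy_c = 350500.00 mm³.
x_c = 493500.00/4700.00 = 105.00 mm; y_c = 350500.00/4700.00 = 74.57 mm.

x_c = 105.00 mm, y_c = 74.57 mm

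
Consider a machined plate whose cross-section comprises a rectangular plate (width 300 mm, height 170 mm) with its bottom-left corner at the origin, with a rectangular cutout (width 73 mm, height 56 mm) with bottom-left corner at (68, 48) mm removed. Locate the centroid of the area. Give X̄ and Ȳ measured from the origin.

X̄ = 153.96 mm, Ȳ = 85.78 mm

plate: A = 300 × 170 = 51000.00, centroid at (150.00, 85.00).
hole: A = −(73 × 56) = -4088.00, centroid at (104.50, 76.00).
ΣA = 46912.00 mm², ΣAX̄ = 7222804.00 mm³, ΣAȲ = 4024312.00 mm³.
X̄ = 7222804.00/46912.00 = 153.96 mm; Ȳ = 4024312.00/46912.00 = 85.78 mm.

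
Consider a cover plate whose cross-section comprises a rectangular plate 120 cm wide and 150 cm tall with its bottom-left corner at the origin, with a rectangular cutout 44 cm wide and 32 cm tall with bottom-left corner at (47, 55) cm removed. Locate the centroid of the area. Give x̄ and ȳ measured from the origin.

plate: A = 120 × 150 = 18000.00, centroid at (60.00, 75.00).
hole: A = −(44 × 32) = -1408.00, centroid at (69.00, 71.00).
ΣA = 16592.00 cm²
ΣAx̄ = (18000.00)(60.00) + (-1408.00)(69.00) = 982848.00 cm³
ΣAȳ = (18000.00)(75.00) + (-1408.00)(71.00) = 1250032.00 cm³
x̄ = 982848.00 / 16592.00 = 59.24 cm
ȳ = 1250032.00 / 16592.00 = 75.34 cm

x̄ = 59.24 cm, ȳ = 75.34 cm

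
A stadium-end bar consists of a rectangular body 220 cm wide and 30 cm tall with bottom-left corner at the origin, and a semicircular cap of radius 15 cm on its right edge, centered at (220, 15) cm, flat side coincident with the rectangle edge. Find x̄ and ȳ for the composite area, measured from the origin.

Part | A | x̄ᵢ | ȳᵢ | A·x̄ᵢ | A·ȳᵢ
rectangular body | 6600.00 | 110.00 | 15.00 | 726000.00 | 99000.00
semicircular end | 353.43 | 226.37 | 15.00 | 80004.42 | 5301.44
Σ | 6953.43 |  |  | 806004.42 | 104301.44
x̄ = 806004.42 / 6953.43 = 115.91 cm
ȳ = 104301.44 / 6953.43 = 15.00 cm

x̄ = 115.91 cm, ȳ = 15.00 cm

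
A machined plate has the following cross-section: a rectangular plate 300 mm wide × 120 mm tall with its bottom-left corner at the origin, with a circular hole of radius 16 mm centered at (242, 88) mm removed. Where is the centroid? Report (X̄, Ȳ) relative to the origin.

X̄ = 147.90 mm, Ȳ = 59.36 mm

plate: A = 300 × 120 = 36000.00, centroid at (150.00, 60.00).
hole: A = −π·16² = -804.25, centroid at (242.00, 88.00).
ΣA = 35195.75 mm², ΣAX̄ = 5205372.05 mm³, ΣAȲ = 2089226.20 mm³.
X̄ = 5205372.05/35195.75 = 147.90 mm; Ȳ = 2089226.20/35195.75 = 59.36 mm.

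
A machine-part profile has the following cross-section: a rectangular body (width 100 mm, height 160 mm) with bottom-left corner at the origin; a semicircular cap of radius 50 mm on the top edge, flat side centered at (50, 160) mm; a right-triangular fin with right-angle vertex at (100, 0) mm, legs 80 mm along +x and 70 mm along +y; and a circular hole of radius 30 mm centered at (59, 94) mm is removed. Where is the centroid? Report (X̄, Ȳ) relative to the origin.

rectangular body: A = 100 × 160 = 16000.00, centroid at (50.00, 80.00).
semicircular top: A = ½π·50² = 3926.99, centroid at (50.00, 181.22).
triangular fin: A = ½·80·70 = 2800.00, centroid at (126.67, 23.33).
hole: A = −π·30² = -2827.43, centroid at (59.00, 94.00).
ΣA = 19899.56 mm²
ΣAX̄ = (16000.00)(50.00) + (3926.99)(50.00) + (2800.00)(126.67) + (-2827.43)(59.00) = 1184197.64 mm³
ΣAȲ = (16000.00)(80.00) + (3926.99)(181.22) + (2800.00)(23.33) + (-2827.43)(94.00) = 1791206.46 mm³
X̄ = 1184197.64 / 19899.56 = 59.51 mm
Ȳ = 1791206.46 / 19899.56 = 90.01 mm

X̄ = 59.51 mm, Ȳ = 90.01 mm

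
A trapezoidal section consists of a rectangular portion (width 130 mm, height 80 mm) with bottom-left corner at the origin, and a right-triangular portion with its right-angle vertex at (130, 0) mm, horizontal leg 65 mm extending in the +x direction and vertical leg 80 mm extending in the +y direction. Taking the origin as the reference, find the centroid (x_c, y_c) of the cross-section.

x_c = 82.33 mm, y_c = 37.33 mm

Part | A | x̄ᵢ | ȳᵢ | A·x̄ᵢ | A·ȳᵢ
rectangular portion | 10400.00 | 65.00 | 40.00 | 676000.00 | 416000.00
triangular portion | 2600.00 | 151.67 | 26.67 | 394333.33 | 69333.33
Σ | 13000.00 |  |  | 1070333.33 | 485333.33
x_c = 1070333.33 / 13000.00 = 82.33 mm
y_c = 485333.33 / 13000.00 = 37.33 mm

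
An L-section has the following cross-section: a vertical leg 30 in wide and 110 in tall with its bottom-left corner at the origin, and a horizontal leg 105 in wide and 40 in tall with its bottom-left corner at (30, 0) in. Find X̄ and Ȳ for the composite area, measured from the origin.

Part | A | x̄ᵢ | ȳᵢ | A·x̄ᵢ | A·ȳᵢ
vertical leg | 3300.00 | 15.00 | 55.00 | 49500.00 | 181500.00
horizontal leg | 4200.00 | 82.50 | 20.00 | 346500.00 | 84000.00
Σ | 7500.00 |  |  | 396000.00 | 265500.00
X̄ = 396000.00 / 7500.00 = 52.80 in
Ȳ = 265500.00 / 7500.00 = 35.40 in

X̄ = 52.80 in, Ȳ = 35.40 in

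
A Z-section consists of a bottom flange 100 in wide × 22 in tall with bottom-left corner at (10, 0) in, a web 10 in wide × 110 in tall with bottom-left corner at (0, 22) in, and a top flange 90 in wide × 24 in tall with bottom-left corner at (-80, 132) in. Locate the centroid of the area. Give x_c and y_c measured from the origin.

x_c = 11.34 in, y_c = 76.91 in

Part | A | x̄ᵢ | ȳᵢ | A·x̄ᵢ | A·ȳᵢ
bottom flange | 2200.00 | 60.00 | 11.00 | 132000.00 | 24200.00
web | 1100.00 | 5.00 | 77.00 | 5500.00 | 84700.00
top flange | 2160.00 | -35.00 | 144.00 | -75600.00 | 311040.00
Σ | 5460.00 |  |  | 61900.00 | 419940.00
x_c = 61900.00 / 5460.00 = 11.34 in
y_c = 419940.00 / 5460.00 = 76.91 in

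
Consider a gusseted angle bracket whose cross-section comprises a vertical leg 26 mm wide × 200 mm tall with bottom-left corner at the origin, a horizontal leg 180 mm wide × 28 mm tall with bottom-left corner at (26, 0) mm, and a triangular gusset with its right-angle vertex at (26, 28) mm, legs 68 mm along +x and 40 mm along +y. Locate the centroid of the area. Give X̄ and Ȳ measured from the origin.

Part | A | x̄ᵢ | ȳᵢ | A·x̄ᵢ | A·ȳᵢ
vertical leg | 5200.00 | 13.00 | 100.00 | 67600.00 | 520000.00
horizontal leg | 5040.00 | 116.00 | 14.00 | 584640.00 | 70560.00
gusset | 1360.00 | 48.67 | 41.33 | 66186.67 | 56213.33
Σ | 11600.00 |  |  | 718426.67 | 646773.33
X̄ = 718426.67 / 11600.00 = 61.93 mm
Ȳ = 646773.33 / 11600.00 = 55.76 mm

X̄ = 61.93 mm, Ȳ = 55.76 mm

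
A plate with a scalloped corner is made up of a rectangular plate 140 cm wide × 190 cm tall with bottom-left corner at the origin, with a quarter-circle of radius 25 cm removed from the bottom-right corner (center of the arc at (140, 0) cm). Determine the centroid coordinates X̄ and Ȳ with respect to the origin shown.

Part | A | x̄ᵢ | ȳᵢ | A·x̄ᵢ | A·ȳᵢ
plate | 26600.00 | 70.00 | 95.00 | 1862000.00 | 2527000.00
removed quarter-circle | -490.87 | 129.39 | 10.61 | -63514.01 | -5208.33
Σ | 26109.13 |  |  | 1798485.99 | 2521791.67
X̄ = 1798485.99 / 26109.13 = 68.88 cm
Ȳ = 2521791.67 / 26109.13 = 96.59 cm

X̄ = 68.88 cm, Ȳ = 96.59 cm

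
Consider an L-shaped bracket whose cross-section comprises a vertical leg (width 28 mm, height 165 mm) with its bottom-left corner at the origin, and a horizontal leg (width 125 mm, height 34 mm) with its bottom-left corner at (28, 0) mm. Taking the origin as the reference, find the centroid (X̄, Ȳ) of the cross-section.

X̄ = 50.65 mm, Ȳ = 51.12 mm

vertical leg: A = 28 × 165 = 4620.00, centroid at (14.00, 82.50).
horizontal leg: A = 125 × 34 = 4250.00, centroid at (90.50, 17.00).
ΣA = 8870.00 mm²
ΣAX̄ = (4620.00)(14.00) + (4250.00)(90.50) = 449305.00 mm³
ΣAȲ = (4620.00)(82.50) + (4250.00)(17.00) = 453400.00 mm³
X̄ = 449305.00 / 8870.00 = 50.65 mm
Ȳ = 453400.00 / 8870.00 = 51.12 mm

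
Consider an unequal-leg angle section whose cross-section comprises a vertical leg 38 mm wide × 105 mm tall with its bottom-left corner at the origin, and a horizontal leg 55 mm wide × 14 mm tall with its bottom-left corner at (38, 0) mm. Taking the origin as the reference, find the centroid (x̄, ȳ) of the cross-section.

vertical leg: A = 38 × 105 = 3990.00, centroid at (19.00, 52.50).
horizontal leg: A = 55 × 14 = 770.00, centroid at (65.50, 7.00).
ΣA = 4760.00 mm², ΣAx̄ = 126245.00 mm³, ΣAȳ = 214865.00 mm³.
x̄ = 126245.00/4760.00 = 26.52 mm; ȳ = 214865.00/4760.00 = 45.14 mm.

x̄ = 26.52 mm, ȳ = 45.14 mm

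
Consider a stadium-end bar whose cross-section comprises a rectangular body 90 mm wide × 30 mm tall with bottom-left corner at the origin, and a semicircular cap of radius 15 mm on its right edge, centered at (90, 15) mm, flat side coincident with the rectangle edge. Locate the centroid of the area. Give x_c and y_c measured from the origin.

x_c = 50.95 mm, y_c = 15.00 mm

Part | A | x̄ᵢ | ȳᵢ | A·x̄ᵢ | A·ȳᵢ
rectangular body | 2700.00 | 45.00 | 15.00 | 121500.00 | 40500.00
semicircular end | 353.43 | 96.37 | 15.00 | 34058.63 | 5301.44
Σ | 3053.43 |  |  | 155558.63 | 45801.44
x_c = 155558.63 / 3053.43 = 50.95 mm
y_c = 45801.44 / 3053.43 = 15.00 mm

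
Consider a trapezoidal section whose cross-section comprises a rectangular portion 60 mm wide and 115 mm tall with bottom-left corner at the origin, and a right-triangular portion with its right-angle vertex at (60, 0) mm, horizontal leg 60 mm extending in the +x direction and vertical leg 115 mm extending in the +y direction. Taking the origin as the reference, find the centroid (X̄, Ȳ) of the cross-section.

X̄ = 46.67 mm, Ȳ = 51.11 mm

rectangular portion: A = 60 × 115 = 6900.00, centroid at (30.00, 57.50).
triangular portion: A = ½·60·115 = 3450.00, centroid at (80.00, 38.33).
ΣA = 10350.00 mm², ΣAX̄ = 483000.00 mm³, ΣAȲ = 529000.00 mm³.
X̄ = 483000.00/10350.00 = 46.67 mm; Ȳ = 529000.00/10350.00 = 51.11 mm.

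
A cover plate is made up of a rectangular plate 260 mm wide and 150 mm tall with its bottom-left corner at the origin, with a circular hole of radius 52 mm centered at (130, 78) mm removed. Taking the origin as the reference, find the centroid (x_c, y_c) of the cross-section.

x_c = 130.00 mm, y_c = 74.16 mm

plate: A = 260 × 150 = 39000.00, centroid at (130.00, 75.00).
hole: A = −π·52² = -8494.87, centroid at (130.00, 78.00).
ΣA = 30505.13 mm²
ΣAx_c = (39000.00)(130.00) + (-8494.87)(130.00) = 3965667.35 mm³
ΣAy_c = (39000.00)(75.00) + (-8494.87)(78.00) = 2262400.41 mm³
x_c = 3965667.35 / 30505.13 = 130.00 mm
y_c = 2262400.41 / 30505.13 = 74.16 mm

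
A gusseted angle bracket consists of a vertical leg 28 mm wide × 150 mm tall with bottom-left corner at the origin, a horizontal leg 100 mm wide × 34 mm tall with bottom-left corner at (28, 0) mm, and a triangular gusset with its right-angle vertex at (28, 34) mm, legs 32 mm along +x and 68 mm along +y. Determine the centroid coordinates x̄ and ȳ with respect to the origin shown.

x̄ = 42.14 mm, ȳ = 50.01 mm

vertical leg: A = 28 × 150 = 4200.00, centroid at (14.00, 75.00).
horizontal leg: A = 100 × 34 = 3400.00, centroid at (78.00, 17.00).
gusset: A = ½·32·68 = 1088.00, centroid at (38.67, 56.67).
ΣA = 8688.00 mm², ΣAx̄ = 366069.33 mm³, ΣAȳ = 434453.33 mm³.
x̄ = 366069.33/8688.00 = 42.14 mm; ȳ = 434453.33/8688.00 = 50.01 mm.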